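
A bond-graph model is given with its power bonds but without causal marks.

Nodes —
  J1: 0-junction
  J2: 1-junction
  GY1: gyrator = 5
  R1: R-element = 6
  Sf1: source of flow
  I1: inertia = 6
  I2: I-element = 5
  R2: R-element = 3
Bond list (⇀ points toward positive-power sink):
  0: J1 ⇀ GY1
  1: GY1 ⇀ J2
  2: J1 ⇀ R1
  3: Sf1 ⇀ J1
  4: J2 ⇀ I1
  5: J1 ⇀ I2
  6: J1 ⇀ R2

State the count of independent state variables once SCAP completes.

2  (I1, I2 all integral)

b3 |Sf1  (Sf1: flow source, stroke at near end)
b4 |I1  (I1 integral (f out))
b1 |J2  (J2 flow already set via bond 4)
b0 |J1  (through GY1, causality inverts; strokes same side of GY1)
b2 |R1  (J1: bond 0 brought effort, rest push out)
b5 |I2  (J1: bond 0 brought effort, rest push out)
b6 |R2  (J1: bond 0 brought effort, rest push out)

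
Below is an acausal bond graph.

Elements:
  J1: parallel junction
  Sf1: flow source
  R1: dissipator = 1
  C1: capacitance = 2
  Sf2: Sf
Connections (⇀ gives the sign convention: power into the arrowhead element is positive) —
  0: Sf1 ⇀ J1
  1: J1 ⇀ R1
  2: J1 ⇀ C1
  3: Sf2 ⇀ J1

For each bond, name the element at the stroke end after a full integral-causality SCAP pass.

#0 stroke→Sf1
#1 stroke→R1
#2 stroke→J1
#3 stroke→Sf2

#0 |Sf1  (Sf1: flow source, stroke at near end)
#3 |Sf2  (Sf2 fixes flow; stroke at Sf2)
#2 |J1  (C1: C, integral causality)
#1 |R1  (J1: bond 2 brought effort, rest push out)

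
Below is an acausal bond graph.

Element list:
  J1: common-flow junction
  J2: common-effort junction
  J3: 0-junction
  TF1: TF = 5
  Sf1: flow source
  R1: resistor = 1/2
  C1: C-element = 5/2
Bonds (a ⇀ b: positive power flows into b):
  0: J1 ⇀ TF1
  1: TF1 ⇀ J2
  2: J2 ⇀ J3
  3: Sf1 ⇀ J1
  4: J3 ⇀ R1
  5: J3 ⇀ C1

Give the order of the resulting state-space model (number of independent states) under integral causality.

#3 |Sf1  (source Sf1 imposes f)
#0 |J1  (1-jn J1 has f-setter on 3)
#1 |TF1  (TF TF1: opposite of bond 0)
#2 |J2  (only one effort-in slot at J2)
#5 |J3  (prefer integral on C1)
#4 |R1  (0-jn J3 has e-setter on 5)

1  (C1 all integral)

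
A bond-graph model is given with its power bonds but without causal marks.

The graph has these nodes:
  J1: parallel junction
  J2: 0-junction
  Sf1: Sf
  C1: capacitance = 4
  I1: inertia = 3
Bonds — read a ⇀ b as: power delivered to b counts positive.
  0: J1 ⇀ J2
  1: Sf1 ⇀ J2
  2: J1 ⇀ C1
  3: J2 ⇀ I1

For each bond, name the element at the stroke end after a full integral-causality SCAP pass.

β1 |Sf1  (Sf1 (Sf) sets flow on bond)
β2 |J1  (C1 integral (e out))
β0 |J2  (0-jn J1 has e-setter on 2)
β3 |I1  (J2: bond 0 brought effort, rest push out)

b0 stroke→J2
b1 stroke→Sf1
b2 stroke→J1
b3 stroke→I1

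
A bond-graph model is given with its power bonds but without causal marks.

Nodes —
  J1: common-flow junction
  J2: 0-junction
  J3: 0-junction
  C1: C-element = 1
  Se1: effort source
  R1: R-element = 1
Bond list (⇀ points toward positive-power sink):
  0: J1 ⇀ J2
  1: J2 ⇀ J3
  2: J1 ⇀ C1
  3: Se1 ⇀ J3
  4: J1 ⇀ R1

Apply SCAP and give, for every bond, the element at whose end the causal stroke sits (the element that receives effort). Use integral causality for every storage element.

b0 →J1
b1 →J2
b2 →J1
b3 →J3
b4 →R1

β3 stroke at J3  (Se1 fixes effort; stroke away)
β1 stroke at J2  (0-jn J3 has e-setter on 3)
β0 stroke at J1  (J2: bond 1 brought effort, rest push out)
β2 stroke at J1  (prefer integral on C1)
β4 stroke at R1  (only one flow-in slot at J1)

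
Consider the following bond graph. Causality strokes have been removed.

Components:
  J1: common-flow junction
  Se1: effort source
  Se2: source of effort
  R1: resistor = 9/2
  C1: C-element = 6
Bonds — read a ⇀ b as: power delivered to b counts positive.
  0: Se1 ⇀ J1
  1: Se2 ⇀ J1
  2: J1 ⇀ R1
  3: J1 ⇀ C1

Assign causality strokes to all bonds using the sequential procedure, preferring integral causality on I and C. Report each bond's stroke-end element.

β0 |J1
β1 |J1
β2 |R1
β3 |J1

β0 →J1  (Se1: effort source, stroke at far end)
β1 →J1  (Se2: effort source, stroke at far end)
β3 →J1  (C1: C, integral causality)
β2 →R1  (J1 needs exactly one f-in)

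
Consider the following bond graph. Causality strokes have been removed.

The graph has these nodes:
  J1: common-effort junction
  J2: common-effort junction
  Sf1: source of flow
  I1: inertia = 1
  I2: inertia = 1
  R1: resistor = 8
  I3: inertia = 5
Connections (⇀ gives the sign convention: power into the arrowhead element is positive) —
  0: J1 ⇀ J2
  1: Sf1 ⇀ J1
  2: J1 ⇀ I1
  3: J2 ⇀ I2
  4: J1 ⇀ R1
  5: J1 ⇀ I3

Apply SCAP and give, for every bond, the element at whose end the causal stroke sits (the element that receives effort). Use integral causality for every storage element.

b1 stroke at Sf1  (Sf1 (Sf) sets flow on bond)
b2 stroke at I1  (I1 outputs flow p/I1)
b3 stroke at I2  (I2: I, integral causality)
b0 stroke at J2  (only one effort-in slot at J2)
b5 stroke at I3  (prefer integral on I3)
b4 stroke at J1  (J1 needs exactly one e-in)

β0 |J2
β1 |Sf1
β2 |I1
β3 |I2
β4 |J1
β5 |I3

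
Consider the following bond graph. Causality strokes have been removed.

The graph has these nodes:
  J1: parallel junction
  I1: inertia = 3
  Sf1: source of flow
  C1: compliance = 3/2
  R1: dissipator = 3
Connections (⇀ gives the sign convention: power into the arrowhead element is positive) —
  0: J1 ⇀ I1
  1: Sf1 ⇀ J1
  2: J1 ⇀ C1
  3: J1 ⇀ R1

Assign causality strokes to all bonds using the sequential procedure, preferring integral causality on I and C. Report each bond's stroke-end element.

b0 stroke at I1
b1 stroke at Sf1
b2 stroke at J1
b3 stroke at R1

b1 |Sf1  (Sf1: flow source, stroke at near end)
b0 |I1  (I1 integral (f out))
b2 |J1  (C1 outputs effort q/C1)
b3 |R1  (J1: bond 2 brought effort, rest push out)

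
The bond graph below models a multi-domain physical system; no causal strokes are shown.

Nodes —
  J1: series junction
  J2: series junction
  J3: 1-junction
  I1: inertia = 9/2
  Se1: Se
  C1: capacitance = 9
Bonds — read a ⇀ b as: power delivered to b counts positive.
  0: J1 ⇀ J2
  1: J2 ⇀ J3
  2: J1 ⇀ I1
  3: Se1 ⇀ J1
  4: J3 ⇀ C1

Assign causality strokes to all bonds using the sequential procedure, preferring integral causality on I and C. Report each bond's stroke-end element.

b0 →J1
b1 →J2
b2 →I1
b3 →J1
b4 →J3

bond 3 |J1  (Se1: effort source, stroke at far end)
bond 2 |I1  (I1 integral (f out))
bond 0 |J1  (common-f at J1 fixed by 2)
bond 1 |J2  (common-f at J2 fixed by 0)
bond 4 |J3  (common-f at J3 fixed by 1)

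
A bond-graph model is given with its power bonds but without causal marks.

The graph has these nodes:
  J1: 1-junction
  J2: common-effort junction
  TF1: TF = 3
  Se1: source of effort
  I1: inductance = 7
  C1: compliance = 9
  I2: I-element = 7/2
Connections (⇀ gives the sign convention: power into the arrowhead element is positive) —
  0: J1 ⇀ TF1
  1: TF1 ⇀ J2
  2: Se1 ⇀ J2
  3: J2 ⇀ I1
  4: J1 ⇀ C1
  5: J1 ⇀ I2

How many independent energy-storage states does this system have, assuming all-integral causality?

b2 stroke→J2  (Se1: effort source, stroke at far end)
b1 stroke→TF1  (common-e at J2 fixed by 2)
b3 stroke→I1  (J2 effort already set via bond 2)
b0 stroke→J1  (through TF1, causality passes straight; one stroke at TF1)
b4 stroke→J1  (prefer integral on C1)
b5 stroke→I2  (J1 needs exactly one f-in)

3  (C1, I1, I2 all integral)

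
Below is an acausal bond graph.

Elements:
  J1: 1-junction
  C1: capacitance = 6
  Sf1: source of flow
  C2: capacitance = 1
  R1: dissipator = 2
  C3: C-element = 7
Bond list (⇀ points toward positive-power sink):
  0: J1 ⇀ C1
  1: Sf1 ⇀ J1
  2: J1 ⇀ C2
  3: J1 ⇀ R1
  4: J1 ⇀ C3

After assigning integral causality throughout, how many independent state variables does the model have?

bond 1 →Sf1  (source Sf1 imposes f)
bond 0 →J1  (1-jn J1 has f-setter on 1)
bond 2 →J1  (J1: bond 1 brought flow, rest push out)
bond 3 →J1  (J1 flow already set via bond 1)
bond 4 →J1  (1-jn J1 has f-setter on 1)

3  (C1, C2, C3 all integral)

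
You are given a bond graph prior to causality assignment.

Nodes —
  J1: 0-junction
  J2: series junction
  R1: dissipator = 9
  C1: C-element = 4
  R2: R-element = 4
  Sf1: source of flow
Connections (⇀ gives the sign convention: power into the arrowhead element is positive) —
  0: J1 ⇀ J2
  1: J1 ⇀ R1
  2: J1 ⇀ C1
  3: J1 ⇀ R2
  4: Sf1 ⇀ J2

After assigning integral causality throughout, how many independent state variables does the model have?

1  (C1 all integral)

β4 stroke→Sf1  (source Sf1 imposes f)
β0 stroke→J2  (common-f at J2 fixed by 4)
β2 stroke→J1  (prefer integral on C1)
β1 stroke→R1  (J1: bond 2 brought effort, rest push out)
β3 stroke→R2  (common-e at J1 fixed by 2)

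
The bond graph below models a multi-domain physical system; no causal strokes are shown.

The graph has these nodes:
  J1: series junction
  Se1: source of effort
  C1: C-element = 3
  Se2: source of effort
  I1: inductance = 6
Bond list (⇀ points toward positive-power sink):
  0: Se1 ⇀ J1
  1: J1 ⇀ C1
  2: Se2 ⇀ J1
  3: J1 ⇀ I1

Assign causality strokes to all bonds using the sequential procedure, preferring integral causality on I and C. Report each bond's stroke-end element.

#0 stroke at J1
#1 stroke at J1
#2 stroke at J1
#3 stroke at I1

#0 stroke at J1  (Se1: effort source, stroke at far end)
#2 stroke at J1  (Se2 fixes effort; stroke away)
#1 stroke at J1  (C1: C, integral causality)
#3 stroke at I1  (only one flow-in slot at J1)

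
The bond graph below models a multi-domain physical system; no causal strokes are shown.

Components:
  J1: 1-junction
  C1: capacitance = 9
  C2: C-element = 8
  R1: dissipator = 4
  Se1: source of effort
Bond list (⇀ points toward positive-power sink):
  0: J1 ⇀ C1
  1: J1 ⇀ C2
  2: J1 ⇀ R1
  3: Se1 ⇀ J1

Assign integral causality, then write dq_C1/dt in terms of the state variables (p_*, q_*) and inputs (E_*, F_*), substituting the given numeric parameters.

b3 |J1  (Se1 fixes effort; stroke away)
b0 |J1  (C1 outputs effort q/C1)
b1 |J1  (C2: C, integral causality)
b2 |R1  (only one flow-in slot at J1)

dq_C1/dt = E_Se1/4 - q_C1/36 - q_C2/32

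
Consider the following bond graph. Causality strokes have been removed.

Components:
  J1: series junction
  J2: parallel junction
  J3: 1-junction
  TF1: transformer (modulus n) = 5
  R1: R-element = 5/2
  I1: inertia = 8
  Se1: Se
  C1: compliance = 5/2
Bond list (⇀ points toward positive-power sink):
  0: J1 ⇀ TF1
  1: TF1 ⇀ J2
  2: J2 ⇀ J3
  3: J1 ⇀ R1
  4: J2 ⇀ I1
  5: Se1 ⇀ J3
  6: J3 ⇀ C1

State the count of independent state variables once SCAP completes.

#5 |J3  (Se1: effort source, stroke at far end)
#4 |I1  (I1: I, integral causality)
#6 |J3  (prefer integral on C1)
#2 |J2  (closing 1-jn rule on J3)
#1 |TF1  (J2: bond 2 brought effort, rest push out)
#0 |J1  (TF1 one-in-one-out from 1)
#3 |R1  (J1 needs exactly one f-in)

2  (C1, I1 all integral)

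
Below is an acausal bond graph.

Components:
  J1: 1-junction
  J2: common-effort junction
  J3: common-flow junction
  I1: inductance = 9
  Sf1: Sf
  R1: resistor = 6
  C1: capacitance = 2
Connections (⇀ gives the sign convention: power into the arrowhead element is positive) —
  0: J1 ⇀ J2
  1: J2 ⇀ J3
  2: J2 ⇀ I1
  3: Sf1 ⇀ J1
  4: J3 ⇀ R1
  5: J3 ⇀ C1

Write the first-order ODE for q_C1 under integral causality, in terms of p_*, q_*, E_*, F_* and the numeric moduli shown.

dq_C1/dt = F_Sf1 - p_I1/9

#3 stroke at Sf1  (Sf1: flow source, stroke at near end)
#0 stroke at J1  (J1 flow already set via bond 3)
#2 stroke at I1  (prefer integral on I1)
#1 stroke at J2  (J2 needs exactly one e-in)
#4 stroke at J3  (common-f at J3 fixed by 1)
#5 stroke at J3  (1-jn J3 has f-setter on 1)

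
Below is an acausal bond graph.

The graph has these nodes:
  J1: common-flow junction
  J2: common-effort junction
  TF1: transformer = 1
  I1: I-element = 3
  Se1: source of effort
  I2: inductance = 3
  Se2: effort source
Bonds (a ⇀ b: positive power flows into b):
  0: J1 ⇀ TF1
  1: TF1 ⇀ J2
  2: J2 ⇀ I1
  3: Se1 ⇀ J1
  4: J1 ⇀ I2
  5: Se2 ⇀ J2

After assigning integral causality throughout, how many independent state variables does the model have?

β3 →J1  (Se1 fixes effort; stroke away)
β5 →J2  (Se2 (Se) sets effort on bond)
β1 →TF1  (J2: bond 5 brought effort, rest push out)
β2 →I1  (0-jn J2 has e-setter on 5)
β0 →J1  (through TF1, causality passes straight; one stroke at TF1)
β4 →I2  (closing 1-jn rule on J1)

2  (I1, I2 all integral)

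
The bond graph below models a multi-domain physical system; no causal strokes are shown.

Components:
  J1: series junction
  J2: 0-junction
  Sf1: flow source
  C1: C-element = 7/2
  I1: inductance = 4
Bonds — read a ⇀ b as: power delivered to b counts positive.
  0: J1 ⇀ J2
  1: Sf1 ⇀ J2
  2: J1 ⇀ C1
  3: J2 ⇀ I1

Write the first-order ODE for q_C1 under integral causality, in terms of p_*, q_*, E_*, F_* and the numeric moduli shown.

dq_C1/dt = -F_Sf1 + p_I1/4

bond 1 stroke at Sf1  (Sf1 (Sf) sets flow on bond)
bond 2 stroke at J1  (C1 integral (e out))
bond 0 stroke at J2  (J1: last free bond brings flow in)
bond 3 stroke at I1  (0-jn J2 has e-setter on 0)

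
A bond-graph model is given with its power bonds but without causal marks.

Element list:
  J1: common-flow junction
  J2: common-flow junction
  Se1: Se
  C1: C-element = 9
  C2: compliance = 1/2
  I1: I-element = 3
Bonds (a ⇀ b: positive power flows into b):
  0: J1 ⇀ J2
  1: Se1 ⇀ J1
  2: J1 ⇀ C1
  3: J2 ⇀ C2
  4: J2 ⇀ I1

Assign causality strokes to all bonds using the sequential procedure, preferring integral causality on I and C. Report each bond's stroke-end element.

b1 stroke at J1  (Se1 (Se) sets effort on bond)
b2 stroke at J1  (C1 integral (e out))
b0 stroke at J2  (only one flow-in slot at J1)
b3 stroke at J2  (C2 outputs effort q/C2)
b4 stroke at I1  (closing 1-jn rule on J2)

b0 stroke at J2
b1 stroke at J1
b2 stroke at J1
b3 stroke at J2
b4 stroke at I1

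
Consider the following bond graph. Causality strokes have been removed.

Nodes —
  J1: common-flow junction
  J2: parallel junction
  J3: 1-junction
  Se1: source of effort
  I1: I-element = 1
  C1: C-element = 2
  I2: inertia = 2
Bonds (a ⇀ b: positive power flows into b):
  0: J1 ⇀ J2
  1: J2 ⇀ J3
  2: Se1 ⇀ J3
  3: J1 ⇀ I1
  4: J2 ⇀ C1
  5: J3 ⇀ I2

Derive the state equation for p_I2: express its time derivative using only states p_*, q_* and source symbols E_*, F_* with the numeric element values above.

dp_I2/dt = E_Se1 + q_C1/2

bond 2 stroke→J3  (Se1: effort source, stroke at far end)
bond 3 stroke→I1  (I1: I, integral causality)
bond 0 stroke→J1  (J1 flow already set via bond 3)
bond 4 stroke→J2  (C1 outputs effort q/C1)
bond 1 stroke→J3  (0-jn J2 has e-setter on 4)
bond 5 stroke→I2  (only one flow-in slot at J3)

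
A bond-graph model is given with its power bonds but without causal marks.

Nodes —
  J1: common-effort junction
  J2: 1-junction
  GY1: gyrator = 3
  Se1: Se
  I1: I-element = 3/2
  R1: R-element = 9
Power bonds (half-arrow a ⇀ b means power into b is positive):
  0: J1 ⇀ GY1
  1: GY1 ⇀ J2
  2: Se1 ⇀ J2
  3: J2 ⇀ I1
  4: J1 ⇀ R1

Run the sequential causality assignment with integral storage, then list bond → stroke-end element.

β2 stroke→J2  (source Se1 imposes e)
β3 stroke→I1  (prefer integral on I1)
β1 stroke→J2  (J2: bond 3 brought flow, rest push out)
β0 stroke→J1  (GY1 both-in/both-out from 1)
β4 stroke→R1  (common-e at J1 fixed by 0)

bond 0 →J1
bond 1 →J2
bond 2 →J2
bond 3 →I1
bond 4 →R1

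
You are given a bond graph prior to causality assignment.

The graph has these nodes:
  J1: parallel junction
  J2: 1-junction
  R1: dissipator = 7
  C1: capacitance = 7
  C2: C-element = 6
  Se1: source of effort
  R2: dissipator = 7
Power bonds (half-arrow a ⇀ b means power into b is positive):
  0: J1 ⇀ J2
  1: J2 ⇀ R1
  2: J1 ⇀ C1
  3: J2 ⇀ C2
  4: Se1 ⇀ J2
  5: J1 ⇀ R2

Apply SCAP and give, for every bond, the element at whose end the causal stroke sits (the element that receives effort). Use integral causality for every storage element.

#0 →J2
#1 →R1
#2 →J1
#3 →J2
#4 →J2
#5 →R2

b4 stroke→J2  (Se1: effort source, stroke at far end)
b2 stroke→J1  (prefer integral on C1)
b0 stroke→J2  (common-e at J1 fixed by 2)
b5 stroke→R2  (common-e at J1 fixed by 2)
b3 stroke→J2  (prefer integral on C2)
b1 stroke→R1  (J2: last free bond brings flow in)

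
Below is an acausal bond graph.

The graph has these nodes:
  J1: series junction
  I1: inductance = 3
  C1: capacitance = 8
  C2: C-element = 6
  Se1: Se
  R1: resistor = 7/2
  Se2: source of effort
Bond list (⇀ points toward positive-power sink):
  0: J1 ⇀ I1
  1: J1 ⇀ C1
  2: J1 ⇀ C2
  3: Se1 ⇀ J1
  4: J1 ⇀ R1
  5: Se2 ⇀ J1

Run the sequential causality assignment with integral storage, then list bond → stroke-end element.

β3 stroke→J1  (Se1: effort source, stroke at far end)
β5 stroke→J1  (Se2 fixes effort; stroke away)
β0 stroke→I1  (I1 outputs flow p/I1)
β1 stroke→J1  (J1: bond 0 brought flow, rest push out)
β2 stroke→J1  (common-f at J1 fixed by 0)
β4 stroke→J1  (J1 flow already set via bond 0)

β0 →I1
β1 →J1
β2 →J1
β3 →J1
β4 →J1
β5 →J1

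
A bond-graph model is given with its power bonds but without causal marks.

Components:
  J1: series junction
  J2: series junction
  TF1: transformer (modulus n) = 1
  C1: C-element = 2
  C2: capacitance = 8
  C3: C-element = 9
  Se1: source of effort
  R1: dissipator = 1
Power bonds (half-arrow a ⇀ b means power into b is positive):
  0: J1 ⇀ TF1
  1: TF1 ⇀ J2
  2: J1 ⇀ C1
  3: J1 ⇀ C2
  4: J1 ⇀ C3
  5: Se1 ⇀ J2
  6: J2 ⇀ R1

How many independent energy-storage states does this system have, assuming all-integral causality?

3  (C1, C2, C3 all integral)

b5 |J2  (Se1 (Se) sets effort on bond)
b2 |J1  (C1 outputs effort q/C1)
b3 |J1  (C2 outputs effort q/C2)
b4 |J1  (C3 integral (e out))
b0 |TF1  (J1 needs exactly one f-in)
b1 |J2  (TF TF1: opposite of bond 0)
b6 |R1  (J2 needs exactly one f-in)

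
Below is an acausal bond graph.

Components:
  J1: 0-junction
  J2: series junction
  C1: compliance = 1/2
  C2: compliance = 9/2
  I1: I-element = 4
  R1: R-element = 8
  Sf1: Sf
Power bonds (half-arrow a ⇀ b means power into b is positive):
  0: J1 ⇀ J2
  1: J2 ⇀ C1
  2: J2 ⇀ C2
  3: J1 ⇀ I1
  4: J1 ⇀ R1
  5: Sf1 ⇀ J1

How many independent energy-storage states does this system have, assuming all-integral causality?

β5 stroke→Sf1  (Sf1: flow source, stroke at near end)
β1 stroke→J2  (C1: C, integral causality)
β2 stroke→J2  (C2 outputs effort q/C2)
β0 stroke→J1  (J2: last free bond brings flow in)
β3 stroke→I1  (J1 effort already set via bond 0)
β4 stroke→R1  (0-jn J1 has e-setter on 0)

3  (C1, C2, I1 all integral)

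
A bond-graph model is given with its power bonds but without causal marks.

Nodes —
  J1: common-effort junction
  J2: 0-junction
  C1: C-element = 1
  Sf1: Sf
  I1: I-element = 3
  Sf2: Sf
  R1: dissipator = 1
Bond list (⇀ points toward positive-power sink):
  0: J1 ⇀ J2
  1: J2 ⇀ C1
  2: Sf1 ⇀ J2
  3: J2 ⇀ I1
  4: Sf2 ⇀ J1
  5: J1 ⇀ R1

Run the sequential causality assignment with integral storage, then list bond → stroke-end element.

b2 stroke at Sf1  (source Sf1 imposes f)
b4 stroke at Sf2  (source Sf2 imposes f)
b1 stroke at J2  (C1: C, integral causality)
b0 stroke at J1  (J2: bond 1 brought effort, rest push out)
b3 stroke at I1  (J2 effort already set via bond 1)
b5 stroke at R1  (J1 effort already set via bond 0)

β0 stroke at J1
β1 stroke at J2
β2 stroke at Sf1
β3 stroke at I1
β4 stroke at Sf2
β5 stroke at R1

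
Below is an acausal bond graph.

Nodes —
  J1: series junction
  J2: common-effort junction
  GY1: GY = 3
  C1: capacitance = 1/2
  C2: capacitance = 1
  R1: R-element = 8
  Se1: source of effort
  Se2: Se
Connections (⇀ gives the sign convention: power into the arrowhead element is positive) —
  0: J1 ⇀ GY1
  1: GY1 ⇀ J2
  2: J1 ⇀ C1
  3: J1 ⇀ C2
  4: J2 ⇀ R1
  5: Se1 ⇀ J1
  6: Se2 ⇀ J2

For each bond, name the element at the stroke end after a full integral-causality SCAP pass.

bond 0 stroke→GY1
bond 1 stroke→GY1
bond 2 stroke→J1
bond 3 stroke→J1
bond 4 stroke→R1
bond 5 stroke→J1
bond 6 stroke→J2

b5 |J1  (Se1: effort source, stroke at far end)
b6 |J2  (Se2 (Se) sets effort on bond)
b1 |GY1  (J2 effort already set via bond 6)
b4 |R1  (common-e at J2 fixed by 6)
b0 |GY1  (through GY1, causality inverts; strokes same side of GY1)
b2 |J1  (1-jn J1 has f-setter on 0)
b3 |J1  (1-jn J1 has f-setter on 0)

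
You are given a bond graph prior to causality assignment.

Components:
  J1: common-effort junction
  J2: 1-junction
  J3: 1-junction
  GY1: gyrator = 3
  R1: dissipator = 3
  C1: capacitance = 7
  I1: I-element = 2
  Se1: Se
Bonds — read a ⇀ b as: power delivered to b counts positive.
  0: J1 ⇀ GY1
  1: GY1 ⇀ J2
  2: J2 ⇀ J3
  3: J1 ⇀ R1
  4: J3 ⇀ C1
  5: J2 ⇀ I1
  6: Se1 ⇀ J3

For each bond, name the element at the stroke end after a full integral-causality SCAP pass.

b6 stroke→J3  (Se1: effort source, stroke at far end)
b4 stroke→J3  (C1: C, integral causality)
b2 stroke→J2  (J3: last free bond brings flow in)
b5 stroke→I1  (I1: I, integral causality)
b1 stroke→J2  (1-jn J2 has f-setter on 5)
b0 stroke→J1  (GY GY1: same side as bond 1)
b3 stroke→R1  (common-e at J1 fixed by 0)

b0 →J1
b1 →J2
b2 →J2
b3 →R1
b4 →J3
b5 →I1
b6 →J3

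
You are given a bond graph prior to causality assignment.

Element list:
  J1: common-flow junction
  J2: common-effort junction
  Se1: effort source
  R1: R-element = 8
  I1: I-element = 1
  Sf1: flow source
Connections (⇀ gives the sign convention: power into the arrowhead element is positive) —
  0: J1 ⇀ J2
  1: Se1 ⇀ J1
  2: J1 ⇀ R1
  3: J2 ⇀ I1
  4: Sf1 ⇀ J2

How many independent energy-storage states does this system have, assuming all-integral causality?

1  (I1 all integral)

b1 →J1  (Se1 (Se) sets effort on bond)
b4 →Sf1  (Sf1 (Sf) sets flow on bond)
b3 →I1  (I1 integral (f out))
b0 →J2  (J2: last free bond brings effort in)
b2 →J1  (J1 flow already set via bond 0)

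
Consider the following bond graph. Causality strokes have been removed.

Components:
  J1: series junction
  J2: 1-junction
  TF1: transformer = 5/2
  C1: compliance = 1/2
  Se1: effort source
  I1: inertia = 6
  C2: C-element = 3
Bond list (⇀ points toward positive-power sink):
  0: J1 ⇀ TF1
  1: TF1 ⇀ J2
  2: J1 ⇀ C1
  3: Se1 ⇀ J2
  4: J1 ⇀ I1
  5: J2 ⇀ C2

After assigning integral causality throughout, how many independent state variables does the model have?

3  (C1, C2, I1 all integral)

β3 →J2  (Se1 fixes effort; stroke away)
β2 →J1  (prefer integral on C1)
β4 →I1  (I1 integral (f out))
β0 →J1  (common-f at J1 fixed by 4)
β1 →TF1  (TF1 one-in-one-out from 0)
β5 →J2  (J2 flow already set via bond 1)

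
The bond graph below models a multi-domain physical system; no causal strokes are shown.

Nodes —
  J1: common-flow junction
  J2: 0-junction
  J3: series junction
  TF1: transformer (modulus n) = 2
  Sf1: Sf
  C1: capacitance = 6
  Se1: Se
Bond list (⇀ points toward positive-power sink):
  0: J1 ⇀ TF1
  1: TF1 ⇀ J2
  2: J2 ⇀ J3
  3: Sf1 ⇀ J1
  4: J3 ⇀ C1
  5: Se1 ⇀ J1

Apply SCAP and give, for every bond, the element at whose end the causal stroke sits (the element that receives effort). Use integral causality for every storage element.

bond 0 stroke at J1
bond 1 stroke at TF1
bond 2 stroke at J2
bond 3 stroke at Sf1
bond 4 stroke at J3
bond 5 stroke at J1

β3 stroke at Sf1  (Sf1 (Sf) sets flow on bond)
β5 stroke at J1  (Se1: effort source, stroke at far end)
β0 stroke at J1  (common-f at J1 fixed by 3)
β1 stroke at TF1  (TF1 one-in-one-out from 0)
β2 stroke at J2  (closing 0-jn rule on J2)
β4 stroke at J3  (1-jn J3 has f-setter on 2)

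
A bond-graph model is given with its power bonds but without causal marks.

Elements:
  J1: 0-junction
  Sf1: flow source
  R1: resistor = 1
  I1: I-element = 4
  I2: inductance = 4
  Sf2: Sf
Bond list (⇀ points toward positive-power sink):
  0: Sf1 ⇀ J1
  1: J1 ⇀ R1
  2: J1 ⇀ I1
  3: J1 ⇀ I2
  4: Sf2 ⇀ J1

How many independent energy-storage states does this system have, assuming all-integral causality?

2  (I1, I2 all integral)

#0 stroke→Sf1  (Sf1 fixes flow; stroke at Sf1)
#4 stroke→Sf2  (Sf2 fixes flow; stroke at Sf2)
#2 stroke→I1  (I1 outputs flow p/I1)
#3 stroke→I2  (prefer integral on I2)
#1 stroke→J1  (closing 0-jn rule on J1)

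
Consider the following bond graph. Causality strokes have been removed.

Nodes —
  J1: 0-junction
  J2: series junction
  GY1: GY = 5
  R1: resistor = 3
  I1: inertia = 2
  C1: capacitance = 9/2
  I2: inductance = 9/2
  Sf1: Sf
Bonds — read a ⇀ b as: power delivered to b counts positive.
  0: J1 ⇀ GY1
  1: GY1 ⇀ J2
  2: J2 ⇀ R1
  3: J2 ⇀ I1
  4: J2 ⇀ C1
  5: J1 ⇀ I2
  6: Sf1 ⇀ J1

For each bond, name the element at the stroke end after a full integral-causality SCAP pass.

#6 →Sf1  (Sf1: flow source, stroke at near end)
#3 →I1  (prefer integral on I1)
#1 →J2  (common-f at J2 fixed by 3)
#2 →J2  (J2: bond 3 brought flow, rest push out)
#4 →J2  (J2 flow already set via bond 3)
#0 →J1  (GY GY1: same side as bond 1)
#5 →I2  (J1 effort already set via bond 0)

b0 stroke→J1
b1 stroke→J2
b2 stroke→J2
b3 stroke→I1
b4 stroke→J2
b5 stroke→I2
b6 stroke→Sf1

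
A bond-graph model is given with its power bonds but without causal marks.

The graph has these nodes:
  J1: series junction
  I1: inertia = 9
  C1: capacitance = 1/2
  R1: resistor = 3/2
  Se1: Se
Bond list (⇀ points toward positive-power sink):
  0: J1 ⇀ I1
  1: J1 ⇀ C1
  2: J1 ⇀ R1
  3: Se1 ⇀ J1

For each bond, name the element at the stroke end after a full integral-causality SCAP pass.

b0 →I1
b1 →J1
b2 →J1
b3 →J1

β3 →J1  (Se1 (Se) sets effort on bond)
β0 →I1  (I1 outputs flow p/I1)
β1 →J1  (common-f at J1 fixed by 0)
β2 →J1  (common-f at J1 fixed by 0)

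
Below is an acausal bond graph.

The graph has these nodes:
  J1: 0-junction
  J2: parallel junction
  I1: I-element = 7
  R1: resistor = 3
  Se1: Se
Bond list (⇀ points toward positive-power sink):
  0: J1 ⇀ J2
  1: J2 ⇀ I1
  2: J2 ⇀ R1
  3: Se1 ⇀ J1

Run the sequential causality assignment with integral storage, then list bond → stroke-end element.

β0 |J2
β1 |I1
β2 |R1
β3 |J1

bond 3 →J1  (source Se1 imposes e)
bond 0 →J2  (J1: bond 3 brought effort, rest push out)
bond 1 →I1  (J2 effort already set via bond 0)
bond 2 →R1  (0-jn J2 has e-setter on 0)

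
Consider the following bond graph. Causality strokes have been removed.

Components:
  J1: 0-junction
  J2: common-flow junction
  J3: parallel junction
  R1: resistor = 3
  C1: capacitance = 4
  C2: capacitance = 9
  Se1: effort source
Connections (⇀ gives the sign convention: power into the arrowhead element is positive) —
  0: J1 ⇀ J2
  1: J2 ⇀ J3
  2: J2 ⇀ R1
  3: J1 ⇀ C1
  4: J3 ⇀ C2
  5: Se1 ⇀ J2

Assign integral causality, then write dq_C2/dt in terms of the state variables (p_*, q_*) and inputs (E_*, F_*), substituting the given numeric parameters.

b5 →J2  (Se1: effort source, stroke at far end)
b3 →J1  (C1 integral (e out))
b0 →J2  (common-e at J1 fixed by 3)
b4 →J3  (C2 outputs effort q/C2)
b1 →J2  (J3 effort already set via bond 4)
b2 →R1  (J2 needs exactly one f-in)

dq_C2/dt = E_Se1/3 + q_C1/12 - q_C2/27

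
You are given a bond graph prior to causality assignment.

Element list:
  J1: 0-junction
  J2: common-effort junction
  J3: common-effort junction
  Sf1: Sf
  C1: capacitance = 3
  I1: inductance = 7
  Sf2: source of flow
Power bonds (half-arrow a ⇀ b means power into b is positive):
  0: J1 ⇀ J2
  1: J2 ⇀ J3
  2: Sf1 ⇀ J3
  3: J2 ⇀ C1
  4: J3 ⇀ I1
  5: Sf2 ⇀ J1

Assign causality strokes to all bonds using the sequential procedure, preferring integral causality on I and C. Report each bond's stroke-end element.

b2 stroke at Sf1  (Sf1 (Sf) sets flow on bond)
b5 stroke at Sf2  (Sf2: flow source, stroke at near end)
b0 stroke at J1  (closing 0-jn rule on J1)
b3 stroke at J2  (C1 integral (e out))
b1 stroke at J3  (0-jn J2 has e-setter on 3)
b4 stroke at I1  (0-jn J3 has e-setter on 1)

bond 0 |J1
bond 1 |J3
bond 2 |Sf1
bond 3 |J2
bond 4 |I1
bond 5 |Sf2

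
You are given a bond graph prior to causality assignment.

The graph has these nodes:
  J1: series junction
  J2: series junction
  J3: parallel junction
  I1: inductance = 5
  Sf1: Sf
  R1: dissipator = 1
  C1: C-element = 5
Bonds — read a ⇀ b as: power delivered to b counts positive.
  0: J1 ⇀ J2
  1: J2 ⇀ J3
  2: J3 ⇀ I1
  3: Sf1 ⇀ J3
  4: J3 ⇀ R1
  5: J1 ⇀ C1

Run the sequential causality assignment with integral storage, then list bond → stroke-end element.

bond 3 |Sf1  (Sf1 (Sf) sets flow on bond)
bond 2 |I1  (I1 integral (f out))
bond 5 |J1  (prefer integral on C1)
bond 0 |J2  (J1: last free bond brings flow in)
bond 1 |J3  (only one flow-in slot at J2)
bond 4 |R1  (0-jn J3 has e-setter on 1)

bond 0 stroke at J2
bond 1 stroke at J3
bond 2 stroke at I1
bond 3 stroke at Sf1
bond 4 stroke at R1
bond 5 stroke at J1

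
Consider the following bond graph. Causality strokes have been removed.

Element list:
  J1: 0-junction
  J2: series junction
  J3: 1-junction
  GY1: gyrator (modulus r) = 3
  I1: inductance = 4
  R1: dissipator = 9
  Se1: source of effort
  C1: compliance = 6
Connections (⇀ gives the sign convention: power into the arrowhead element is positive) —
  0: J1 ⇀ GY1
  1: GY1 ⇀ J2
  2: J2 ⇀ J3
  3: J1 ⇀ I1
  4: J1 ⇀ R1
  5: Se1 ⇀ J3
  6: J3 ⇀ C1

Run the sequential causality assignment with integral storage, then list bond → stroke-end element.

b5 stroke→J3  (Se1 (Se) sets effort on bond)
b3 stroke→I1  (I1 outputs flow p/I1)
b6 stroke→J3  (C1 integral (e out))
b2 stroke→J2  (J3: last free bond brings flow in)
b1 stroke→GY1  (J2: last free bond brings flow in)
b0 stroke→GY1  (through GY1, causality inverts; strokes same side of GY1)
b4 stroke→J1  (only one effort-in slot at J1)

b0 |GY1
b1 |GY1
b2 |J2
b3 |I1
b4 |J1
b5 |J3
b6 |J3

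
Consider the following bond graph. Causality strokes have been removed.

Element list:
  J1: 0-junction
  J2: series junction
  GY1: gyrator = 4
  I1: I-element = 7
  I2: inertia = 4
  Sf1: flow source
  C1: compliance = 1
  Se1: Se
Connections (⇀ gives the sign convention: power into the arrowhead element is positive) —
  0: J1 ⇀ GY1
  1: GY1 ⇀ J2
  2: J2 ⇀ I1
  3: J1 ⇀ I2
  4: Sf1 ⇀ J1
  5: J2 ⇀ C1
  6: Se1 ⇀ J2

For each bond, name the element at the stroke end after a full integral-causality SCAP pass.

β0 stroke→J1
β1 stroke→J2
β2 stroke→I1
β3 stroke→I2
β4 stroke→Sf1
β5 stroke→J2
β6 stroke→J2

bond 4 →Sf1  (source Sf1 imposes f)
bond 6 →J2  (source Se1 imposes e)
bond 2 →I1  (I1 outputs flow p/I1)
bond 1 →J2  (common-f at J2 fixed by 2)
bond 5 →J2  (J2 flow already set via bond 2)
bond 0 →J1  (GY GY1: same side as bond 1)
bond 3 →I2  (0-jn J1 has e-setter on 0)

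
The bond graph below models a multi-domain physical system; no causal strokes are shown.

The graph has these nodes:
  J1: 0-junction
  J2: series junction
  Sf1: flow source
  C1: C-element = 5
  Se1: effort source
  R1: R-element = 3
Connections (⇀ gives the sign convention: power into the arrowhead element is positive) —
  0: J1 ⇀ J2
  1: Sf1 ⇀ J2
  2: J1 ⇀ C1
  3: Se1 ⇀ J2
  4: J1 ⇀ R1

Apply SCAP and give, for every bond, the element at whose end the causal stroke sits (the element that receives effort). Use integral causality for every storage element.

#1 stroke at Sf1  (Sf1 fixes flow; stroke at Sf1)
#3 stroke at J2  (Se1 (Se) sets effort on bond)
#0 stroke at J2  (J2 flow already set via bond 1)
#2 stroke at J1  (C1 integral (e out))
#4 stroke at R1  (J1 effort already set via bond 2)

bond 0 stroke at J2
bond 1 stroke at Sf1
bond 2 stroke at J1
bond 3 stroke at J2
bond 4 stroke at R1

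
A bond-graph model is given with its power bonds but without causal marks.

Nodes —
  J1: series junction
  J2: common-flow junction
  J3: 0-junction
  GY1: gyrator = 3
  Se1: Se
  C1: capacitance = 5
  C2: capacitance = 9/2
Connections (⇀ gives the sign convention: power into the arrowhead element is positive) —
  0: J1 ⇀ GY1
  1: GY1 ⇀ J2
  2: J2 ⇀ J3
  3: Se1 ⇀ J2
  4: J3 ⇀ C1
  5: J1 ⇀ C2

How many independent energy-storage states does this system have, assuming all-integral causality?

β3 stroke→J2  (Se1 (Se) sets effort on bond)
β4 stroke→J3  (C1: C, integral causality)
β2 stroke→J2  (common-e at J3 fixed by 4)
β1 stroke→GY1  (only one flow-in slot at J2)
β0 stroke→GY1  (GY GY1: same side as bond 1)
β5 stroke→J1  (common-f at J1 fixed by 0)

2  (C1, C2 all integral)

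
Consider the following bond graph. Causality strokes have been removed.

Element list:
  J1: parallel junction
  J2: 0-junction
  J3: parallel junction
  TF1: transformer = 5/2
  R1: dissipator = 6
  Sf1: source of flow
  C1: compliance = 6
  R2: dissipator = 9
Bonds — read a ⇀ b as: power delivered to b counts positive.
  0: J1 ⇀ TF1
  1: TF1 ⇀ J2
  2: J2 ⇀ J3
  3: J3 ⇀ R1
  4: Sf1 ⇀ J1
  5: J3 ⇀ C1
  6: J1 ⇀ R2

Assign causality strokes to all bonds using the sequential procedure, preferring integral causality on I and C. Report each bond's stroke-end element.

bond 0 stroke at J1
bond 1 stroke at TF1
bond 2 stroke at J2
bond 3 stroke at R1
bond 4 stroke at Sf1
bond 5 stroke at J3
bond 6 stroke at R2

b4 →Sf1  (Sf1: flow source, stroke at near end)
b5 →J3  (C1 outputs effort q/C1)
b2 →J2  (J3: bond 5 brought effort, rest push out)
b3 →R1  (J3 effort already set via bond 5)
b1 →TF1  (0-jn J2 has e-setter on 2)
b0 →J1  (TF TF1: opposite of bond 1)
b6 →R2  (0-jn J1 has e-setter on 0)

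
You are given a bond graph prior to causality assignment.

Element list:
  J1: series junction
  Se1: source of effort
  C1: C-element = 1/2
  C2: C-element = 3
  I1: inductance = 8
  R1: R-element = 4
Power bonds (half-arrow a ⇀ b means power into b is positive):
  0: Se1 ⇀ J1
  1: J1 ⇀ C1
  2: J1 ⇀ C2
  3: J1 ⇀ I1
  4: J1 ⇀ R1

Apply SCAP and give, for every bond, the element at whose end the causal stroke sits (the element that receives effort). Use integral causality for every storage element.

bond 0 stroke at J1
bond 1 stroke at J1
bond 2 stroke at J1
bond 3 stroke at I1
bond 4 stroke at J1

#0 stroke at J1  (Se1 (Se) sets effort on bond)
#1 stroke at J1  (prefer integral on C1)
#2 stroke at J1  (C2: C, integral causality)
#3 stroke at I1  (prefer integral on I1)
#4 stroke at J1  (J1: bond 3 brought flow, rest push out)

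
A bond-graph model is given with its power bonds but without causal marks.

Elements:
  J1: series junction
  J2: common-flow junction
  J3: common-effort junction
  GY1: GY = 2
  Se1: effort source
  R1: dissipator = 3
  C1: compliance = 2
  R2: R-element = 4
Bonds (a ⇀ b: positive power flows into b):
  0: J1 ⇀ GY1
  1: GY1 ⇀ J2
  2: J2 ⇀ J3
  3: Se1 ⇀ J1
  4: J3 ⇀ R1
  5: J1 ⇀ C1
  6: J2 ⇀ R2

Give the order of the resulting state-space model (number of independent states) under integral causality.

1  (C1 all integral)

#3 stroke at J1  (Se1 fixes effort; stroke away)
#5 stroke at J1  (C1 integral (e out))
#0 stroke at GY1  (closing 1-jn rule on J1)
#1 stroke at GY1  (through GY1, causality inverts; strokes same side of GY1)
#2 stroke at J2  (J2 flow already set via bond 1)
#6 stroke at J2  (J2: bond 1 brought flow, rest push out)
#4 stroke at J3  (J3 needs exactly one e-in)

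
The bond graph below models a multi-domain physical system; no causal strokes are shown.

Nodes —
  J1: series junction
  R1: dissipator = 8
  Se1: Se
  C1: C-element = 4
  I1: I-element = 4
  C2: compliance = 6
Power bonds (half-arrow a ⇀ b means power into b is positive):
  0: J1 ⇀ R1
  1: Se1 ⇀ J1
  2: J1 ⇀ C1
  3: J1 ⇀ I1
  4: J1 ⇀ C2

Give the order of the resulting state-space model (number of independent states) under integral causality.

3  (C1, C2, I1 all integral)

bond 1 |J1  (Se1 (Se) sets effort on bond)
bond 2 |J1  (prefer integral on C1)
bond 3 |I1  (I1: I, integral causality)
bond 0 |J1  (1-jn J1 has f-setter on 3)
bond 4 |J1  (1-jn J1 has f-setter on 3)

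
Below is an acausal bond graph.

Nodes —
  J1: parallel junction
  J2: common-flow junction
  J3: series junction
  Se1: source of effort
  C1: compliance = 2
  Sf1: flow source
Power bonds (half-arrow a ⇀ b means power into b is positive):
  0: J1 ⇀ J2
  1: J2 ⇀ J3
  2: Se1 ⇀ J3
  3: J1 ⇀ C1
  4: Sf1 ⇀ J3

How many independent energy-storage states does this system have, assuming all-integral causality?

1  (C1 all integral)

β2 stroke at J3  (Se1: effort source, stroke at far end)
β4 stroke at Sf1  (source Sf1 imposes f)
β1 stroke at J3  (J3: bond 4 brought flow, rest push out)
β0 stroke at J2  (1-jn J2 has f-setter on 1)
β3 stroke at J1  (only one effort-in slot at J1)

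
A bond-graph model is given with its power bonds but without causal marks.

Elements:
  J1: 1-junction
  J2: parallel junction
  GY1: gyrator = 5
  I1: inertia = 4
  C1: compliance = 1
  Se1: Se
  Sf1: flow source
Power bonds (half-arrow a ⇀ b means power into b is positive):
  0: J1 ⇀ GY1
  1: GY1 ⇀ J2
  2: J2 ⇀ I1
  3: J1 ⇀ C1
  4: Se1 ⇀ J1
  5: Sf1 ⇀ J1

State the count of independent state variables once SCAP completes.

2  (C1, I1 all integral)

b4 stroke at J1  (Se1: effort source, stroke at far end)
b5 stroke at Sf1  (Sf1 fixes flow; stroke at Sf1)
b0 stroke at J1  (J1 flow already set via bond 5)
b3 stroke at J1  (J1: bond 5 brought flow, rest push out)
b1 stroke at J2  (through GY1, causality inverts; strokes same side of GY1)
b2 stroke at I1  (J2 effort already set via bond 1)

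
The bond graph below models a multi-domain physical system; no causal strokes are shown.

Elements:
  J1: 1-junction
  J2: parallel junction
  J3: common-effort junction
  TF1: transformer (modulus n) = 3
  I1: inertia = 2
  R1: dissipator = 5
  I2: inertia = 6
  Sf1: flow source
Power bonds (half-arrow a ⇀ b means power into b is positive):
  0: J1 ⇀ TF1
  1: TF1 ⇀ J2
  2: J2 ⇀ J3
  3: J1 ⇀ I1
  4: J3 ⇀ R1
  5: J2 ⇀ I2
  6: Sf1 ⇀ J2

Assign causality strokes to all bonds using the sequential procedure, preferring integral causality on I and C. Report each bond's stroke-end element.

β6 →Sf1  (Sf1 (Sf) sets flow on bond)
β3 →I1  (I1 integral (f out))
β0 →J1  (1-jn J1 has f-setter on 3)
β1 →TF1  (TF1 one-in-one-out from 0)
β5 →I2  (I2 outputs flow p/I2)
β2 →J2  (J2 needs exactly one e-in)
β4 →J3  (only one effort-in slot at J3)

b0 |J1
b1 |TF1
b2 |J2
b3 |I1
b4 |J3
b5 |I2
b6 |Sf1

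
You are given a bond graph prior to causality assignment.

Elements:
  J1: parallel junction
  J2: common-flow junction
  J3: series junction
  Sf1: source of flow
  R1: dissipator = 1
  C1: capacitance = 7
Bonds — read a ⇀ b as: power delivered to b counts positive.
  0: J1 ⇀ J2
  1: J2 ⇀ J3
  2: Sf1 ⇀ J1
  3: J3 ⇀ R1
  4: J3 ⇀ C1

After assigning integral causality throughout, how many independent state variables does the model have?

1  (C1 all integral)

bond 2 stroke at Sf1  (Sf1: flow source, stroke at near end)
bond 0 stroke at J1  (closing 0-jn rule on J1)
bond 1 stroke at J2  (common-f at J2 fixed by 0)
bond 3 stroke at J3  (J3 flow already set via bond 1)
bond 4 stroke at J3  (J3: bond 1 brought flow, rest push out)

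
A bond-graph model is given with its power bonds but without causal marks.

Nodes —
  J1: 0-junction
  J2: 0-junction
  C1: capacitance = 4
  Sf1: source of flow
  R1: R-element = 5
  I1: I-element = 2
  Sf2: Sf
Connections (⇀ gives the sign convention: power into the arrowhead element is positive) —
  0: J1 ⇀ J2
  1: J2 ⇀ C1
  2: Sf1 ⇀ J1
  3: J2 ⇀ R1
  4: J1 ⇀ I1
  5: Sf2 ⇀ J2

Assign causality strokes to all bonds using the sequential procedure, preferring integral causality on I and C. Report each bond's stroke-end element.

b2 stroke at Sf1  (Sf1 fixes flow; stroke at Sf1)
b5 stroke at Sf2  (source Sf2 imposes f)
b1 stroke at J2  (C1 integral (e out))
b0 stroke at J1  (J2: bond 1 brought effort, rest push out)
b3 stroke at R1  (J2: bond 1 brought effort, rest push out)
b4 stroke at I1  (0-jn J1 has e-setter on 0)

β0 stroke at J1
β1 stroke at J2
β2 stroke at Sf1
β3 stroke at R1
β4 stroke at I1
β5 stroke at Sf2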